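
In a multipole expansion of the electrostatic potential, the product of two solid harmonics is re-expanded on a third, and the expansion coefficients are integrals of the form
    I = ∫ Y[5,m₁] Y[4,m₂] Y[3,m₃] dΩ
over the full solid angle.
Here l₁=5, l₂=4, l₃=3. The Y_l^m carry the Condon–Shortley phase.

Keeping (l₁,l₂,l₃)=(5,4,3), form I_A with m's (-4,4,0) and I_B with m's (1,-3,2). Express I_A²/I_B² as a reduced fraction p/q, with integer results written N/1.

1008/605

Same 5,4,3: normalisation and zero-m 3j drop out of the ratio.
A: Δ: 6! 4! 2! / 13! → 1/180180; sum: t=6:+1/8640 = 1/8640; 3j²(5 4 3; -4 4 0) = Δ·Π!·Σ² = 28/715  (sign -1)
B: Δ: 6! 4! 2! / 13! → 1/180180; sum: t=0:+1/17280 t=1:−1/1440 = -11/17280; 3j²(5 4 3; 1 -3 2) = Δ·Π!·Σ² = 11/468  (sign +1)
I_A²/I_B² = (28/715)/(11/468) = 1008/605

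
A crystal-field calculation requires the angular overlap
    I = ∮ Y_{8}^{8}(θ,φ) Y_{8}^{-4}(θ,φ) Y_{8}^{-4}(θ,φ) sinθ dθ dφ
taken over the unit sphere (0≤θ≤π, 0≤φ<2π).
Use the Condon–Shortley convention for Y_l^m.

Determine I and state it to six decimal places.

0.162586

Checks pass: Σm=0; 24 even; l₃=8∈[0,16].
(2·8+1)(2·8+1)(2·8+1) = 4913
Δ: 8! 8! 8! / 25! → 1/236637794250
sum: t=0:+1/65548320768000 t=1:−1/128024064000 t=2:+1/2985984000 t=3:−1/373248000 t=4:+1/191102976 t=5:−1/373248000 t=6:+1/2985984000 t=7:−1/128024064000 t=8:+1/65548320768000 = 11/20808990720
3j²(8 8 8; 0 0 0) = Δ·Π!·Σ² = 490/96577  (sign +1)
sum: t=0:+1/936404582400 = 1/936404582400
3j²(8 8 8; 8 -4 -4) = Δ·Π!·Σ² = 99/7429  (sign +1)
combine: 4πI² = 4913·490/96577·99/7429 = 824670/2482597
take √, sign +1: I = 0.16258559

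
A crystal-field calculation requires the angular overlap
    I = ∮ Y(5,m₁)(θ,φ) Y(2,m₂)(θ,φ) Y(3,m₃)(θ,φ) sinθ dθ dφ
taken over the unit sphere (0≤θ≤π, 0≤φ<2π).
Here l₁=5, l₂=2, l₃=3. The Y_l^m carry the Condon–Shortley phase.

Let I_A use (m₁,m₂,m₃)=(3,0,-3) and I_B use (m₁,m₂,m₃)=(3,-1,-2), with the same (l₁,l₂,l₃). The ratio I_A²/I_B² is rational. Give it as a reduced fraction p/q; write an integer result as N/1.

l's match ⇒ only the (l;m) 3-j factors differ between A and B.
A: triangle coeff Δ(5,2,3) = 1/2310; Σ_t [2,2]: t=2:+1/2880 = 1/2880; (3j)²=2/165 [(5 2 3; 3 0 -3)], sign=+1
B: triangle coeff Δ(5,2,3) = 1/2310; Σ_t [1,1]: t=1:−1/720 = -1/720; (3j)²=8/165 [(5 2 3; 3 -1 -2)], sign=+1
I_A²/I_B² = (2/165)/(8/165) = 1/4

1/4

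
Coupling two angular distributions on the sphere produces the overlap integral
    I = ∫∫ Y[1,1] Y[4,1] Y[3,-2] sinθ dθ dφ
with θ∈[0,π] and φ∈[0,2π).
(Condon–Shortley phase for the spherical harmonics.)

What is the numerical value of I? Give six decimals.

-0.106622

Rules hold: Σm=0, L=8 even, 3≤3≤5.
N = 3·9·7 = 189
Δ = 2!·0!·6!/9! = 1/252
Racah Σ t=1..1: t=1:−1/36 = -1/36
⇒ 3j(1 4 3; 0 0 0)² = 4/63, sgn +1
Racah Σ t=0..0: t=0:+1/240 = 1/240
⇒ 3j(1 4 3; 1 1 -2)² = 1/84, sgn -1
4πI² = N·(3j₀)²·(3jₘ)² = 1/7
I = -1·√(0.142857/4π) = -0.10662181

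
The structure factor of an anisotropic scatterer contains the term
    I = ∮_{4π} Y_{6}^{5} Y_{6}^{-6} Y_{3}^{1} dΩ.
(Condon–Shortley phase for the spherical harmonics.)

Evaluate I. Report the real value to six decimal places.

0.000000

L=15 odd ⇒ parity kills the (l;000) factor ⇒ I = 0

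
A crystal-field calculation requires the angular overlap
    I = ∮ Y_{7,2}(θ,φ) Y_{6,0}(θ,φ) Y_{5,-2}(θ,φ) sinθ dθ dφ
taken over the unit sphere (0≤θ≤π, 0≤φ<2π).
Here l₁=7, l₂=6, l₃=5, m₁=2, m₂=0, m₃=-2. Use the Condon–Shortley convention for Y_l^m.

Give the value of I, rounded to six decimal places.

-0.056352

m-sum 0 ✓  L=18 even ✓  1≤5≤13 ✓
Π(2lᵢ+1) = 15×13×11 = 2145
triangle coeff Δ(7,6,5) = 1/174594420
Σ_t [2,6]: t=2:+1/4147200 t=3:−1/207360 t=4:+1/82944 t=5:−1/207360 t=6:+1/4147200 = 1/345600
(3j)²=420/46189 [(7 6 5; 0 0 0)], sign=-1
Σ_t [2,5]: t=2:+1/1244160 t=3:−1/207360 t=4:+1/276480 t=5:−1/3110400 = -1/1382400
(3j)²=189/92378 [(7 6 5; 2 0 -2)], sign=+1
⇒ 4πI² = 595350/14919047
I = (-1)√(595350/14919047/(4π)) = -0.05635218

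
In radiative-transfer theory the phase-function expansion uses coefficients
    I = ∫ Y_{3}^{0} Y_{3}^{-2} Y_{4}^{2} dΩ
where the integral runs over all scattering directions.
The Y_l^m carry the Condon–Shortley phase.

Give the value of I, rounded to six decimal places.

-0.044418

Rules hold: Σm=0, L=10 even, 0≤4≤6.
N = 7·7·9 = 441
Δ = 2!·4!·4!/11! = 1/34650
Racah Σ t=0..2: t=0:+1/72 t=1:−1/16 t=2:+1/72 = -5/144
⇒ 3j(3 3 4; 0 0 0)² = 2/77, sgn -1
Racah Σ t=0..1: t=0:+1/72 t=1:−1/96 = 1/288
⇒ 3j(3 3 4; 0 -2 2)² = 1/462, sgn +1
4πI² = N·(3j₀)²·(3jₘ)² = 3/121
I = -1·√(0.0247934/4π) = -0.04441841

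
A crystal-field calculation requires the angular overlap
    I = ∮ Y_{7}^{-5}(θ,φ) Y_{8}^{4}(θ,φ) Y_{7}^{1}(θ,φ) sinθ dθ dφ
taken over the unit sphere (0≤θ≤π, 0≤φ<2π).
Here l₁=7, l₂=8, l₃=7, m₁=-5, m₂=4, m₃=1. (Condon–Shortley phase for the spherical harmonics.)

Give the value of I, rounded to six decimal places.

0.119026

Checks pass: Σm=0; 22 even; l₃=7∈[1,15].
(2·7+1)(2·8+1)(2·7+1) = 3825
Δ: 8! 6! 8! / 23! → 1/22086194130
sum: t=1:−1/18289152000 t=2:+1/248832000 t=3:−1/24883200 t=4:+1/11943936 t=5:−1/24883200 t=6:+1/248832000 t=7:−1/18289152000 = 11/975421440
3j²(7 8 7; 0 0 0) = Δ·Π!·Σ² = 1750/289731  (sign -1)
sum: t=6:+1/1492992000 t=7:−1/435456000 t=8:+1/1114767360 = -61/83607552000
3j²(7 8 7; -5 4 1) = Δ·Π!·Σ² = 3721/482885  (sign -1)
combine: 4πI² = 3825·1750/289731·3721/482885 = 97676250/548653937
take √, sign +1: I = 0.11902558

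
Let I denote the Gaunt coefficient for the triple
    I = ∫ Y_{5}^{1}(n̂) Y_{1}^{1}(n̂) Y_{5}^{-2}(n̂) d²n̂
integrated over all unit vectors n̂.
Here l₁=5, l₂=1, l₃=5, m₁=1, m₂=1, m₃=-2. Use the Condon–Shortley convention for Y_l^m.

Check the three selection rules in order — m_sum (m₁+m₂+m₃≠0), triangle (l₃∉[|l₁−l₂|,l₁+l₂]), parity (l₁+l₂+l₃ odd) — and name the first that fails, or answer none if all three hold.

parity

m₁+m₂+m₃ = 1 + 1 − 2 = 0  ✓
triangle: |5−1|=4 ≤ l₃=5 ≤ 5+1=6  ✓
parity: l₁+l₂+l₃ = 11 is odd  ✗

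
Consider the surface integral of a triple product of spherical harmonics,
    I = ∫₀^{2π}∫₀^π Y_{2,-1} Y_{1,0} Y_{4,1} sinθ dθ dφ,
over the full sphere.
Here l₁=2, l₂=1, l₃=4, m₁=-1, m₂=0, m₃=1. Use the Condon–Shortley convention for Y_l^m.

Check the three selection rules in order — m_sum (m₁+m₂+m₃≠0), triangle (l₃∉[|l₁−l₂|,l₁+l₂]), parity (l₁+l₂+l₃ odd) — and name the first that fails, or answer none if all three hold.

Σmᵢ = 0  ✓
l₃∈[|l₁−l₂|,l₁+l₂]=[1,3], have l₃=4  ✗
Σlᵢ = 7 ⇒ odd

triangle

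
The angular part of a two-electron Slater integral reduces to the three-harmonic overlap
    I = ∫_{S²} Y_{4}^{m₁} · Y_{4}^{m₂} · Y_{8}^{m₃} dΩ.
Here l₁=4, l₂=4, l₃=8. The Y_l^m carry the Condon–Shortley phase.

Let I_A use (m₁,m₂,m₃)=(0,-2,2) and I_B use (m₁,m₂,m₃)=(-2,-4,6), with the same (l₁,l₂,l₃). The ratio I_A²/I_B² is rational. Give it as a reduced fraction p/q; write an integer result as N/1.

150/143

Shared (l₁,l₂,l₃)=(4,4,8): N and (l;000)² cancel in I_A²/I_B².
A: Δ = 0!·8!·8!/17! = 1/218790; Racah Σ t=0..0: t=0:+1/829440 = 1/829440; ⇒ 3j(4 4 8; 0 -2 2)² = 35/2431, sgn +1
B: Δ = 0!·8!·8!/17! = 1/218790; Racah Σ t=0..0: t=0:+1/58060800 = 1/58060800; ⇒ 3j(4 4 8; -2 -4 6)² = 7/510, sgn +1
I_A²/I_B² = (35/2431)/(7/510) = 150/143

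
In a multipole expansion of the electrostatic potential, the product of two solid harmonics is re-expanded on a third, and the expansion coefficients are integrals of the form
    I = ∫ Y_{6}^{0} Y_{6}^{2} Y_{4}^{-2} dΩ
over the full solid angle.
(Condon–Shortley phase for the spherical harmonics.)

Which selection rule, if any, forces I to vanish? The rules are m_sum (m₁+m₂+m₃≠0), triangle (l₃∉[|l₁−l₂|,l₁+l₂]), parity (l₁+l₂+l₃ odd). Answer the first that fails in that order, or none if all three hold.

none

m₁+m₂+m₃ = 0 + 2 − 2 = 0  ✓
triangle: |6−6|=0 ≤ l₃=4 ≤ 6+6=12  ✓
parity: l₁+l₂+l₃ = 16 is even  ✓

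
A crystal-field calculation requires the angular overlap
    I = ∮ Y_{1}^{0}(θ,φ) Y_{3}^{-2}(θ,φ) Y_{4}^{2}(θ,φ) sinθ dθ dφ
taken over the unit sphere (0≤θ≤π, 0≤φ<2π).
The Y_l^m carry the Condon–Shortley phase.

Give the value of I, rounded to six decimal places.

Rules hold: Σm=0, L=8 even, 2≤4≤4.
N = 3·7·9 = 189
Δ = 0!·2!·6!/9! = 1/252
Racah Σ t=0..0: t=0:+1/36 = 1/36
⇒ 3j(1 3 4; 0 0 0)² = 4/63, sgn +1
Racah Σ t=0..0: t=0:+1/120 = 1/120
⇒ 3j(1 3 4; 0 -2 2)² = 1/21, sgn +1
4πI² = N·(3j₀)²·(3jₘ)² = 4/7
I = +1·√(0.571429/4π) = 0.21324362

0.213244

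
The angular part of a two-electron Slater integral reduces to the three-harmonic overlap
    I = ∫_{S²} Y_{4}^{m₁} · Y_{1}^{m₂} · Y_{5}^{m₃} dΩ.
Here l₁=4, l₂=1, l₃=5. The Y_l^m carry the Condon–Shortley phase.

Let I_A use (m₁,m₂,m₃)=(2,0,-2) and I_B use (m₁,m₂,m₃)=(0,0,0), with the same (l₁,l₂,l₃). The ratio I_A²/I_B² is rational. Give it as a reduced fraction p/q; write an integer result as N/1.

l's match ⇒ only the (l;m) 3-j factors differ between A and B.
A: triangle coeff Δ(4,1,5) = 1/495; Σ_t [0,0]: t=0:+1/1440 = 1/1440; (3j)²=7/165 [(4 1 5; 2 0 -2)], sign=-1
B: triangle coeff Δ(4,1,5) = 1/495; Σ_t [0,0]: t=0:+1/576 = 1/576; (3j)²=5/99 [(4 1 5; 0 0 0)], sign=-1
I_A²/I_B² = (7/165)/(5/99) = 21/25

21/25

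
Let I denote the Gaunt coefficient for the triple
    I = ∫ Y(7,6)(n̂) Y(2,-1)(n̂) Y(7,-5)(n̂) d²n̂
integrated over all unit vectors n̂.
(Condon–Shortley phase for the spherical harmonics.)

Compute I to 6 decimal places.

0.196071

Checks pass: Σm=0; 16 even; l₃=7∈[5,9].
(2·7+1)(2·2+1)(2·7+1) = 1125
Δ: 2! 12! 2! / 17! → 1/185640
sum: t=0:+1/2419200 t=1:−1/518400 t=2:+1/2419200 = -1/907200
3j²(7 2 7; 0 0 0) = Δ·Π!·Σ² = 56/3315  (sign +1)
sum: t=0:+1/79833600 t=1:−1/958003200 = 1/87091200
3j²(7 2 7; 6 -1 -5) = Δ·Π!·Σ² = 121/4760  (sign +1)
combine: 4πI² = 1125·56/3315·121/4760 = 1815/3757
take √, sign +1: I = 0.19607074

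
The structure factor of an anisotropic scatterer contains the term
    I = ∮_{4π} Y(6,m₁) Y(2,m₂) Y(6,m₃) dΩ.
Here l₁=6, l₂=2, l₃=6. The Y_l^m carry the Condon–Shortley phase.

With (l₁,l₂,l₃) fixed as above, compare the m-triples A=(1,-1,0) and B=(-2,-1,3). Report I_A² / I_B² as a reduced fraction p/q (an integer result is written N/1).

Same 6,2,6: normalisation and zero-m 3j drop out of the ratio.
A: Δ: 2! 10! 2! / 15! → 1/90090; sum: t=0:+1/28800 t=1:−1/34560 = 1/172800; 3j²(6 2 6; 1 -1 0) = Δ·Π!·Σ² = 1/1430  (sign +1)
B: Δ: 2! 10! 2! / 15! → 1/90090; sum: t=0:+1/161280 t=1:−1/60480 = -1/96768; 3j²(6 2 6; -2 -1 3) = Δ·Π!·Σ² = 15/1001  (sign +1)
I_A²/I_B² = (1/1430)/(15/1001) = 7/150

7/150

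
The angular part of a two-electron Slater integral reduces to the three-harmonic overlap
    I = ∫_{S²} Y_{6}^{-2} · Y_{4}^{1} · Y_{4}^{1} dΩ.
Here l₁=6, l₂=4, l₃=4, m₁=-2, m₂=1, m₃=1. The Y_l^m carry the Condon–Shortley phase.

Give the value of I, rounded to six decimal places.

0.145766

Rules hold: Σm=0, L=14 even, 2≤4≤10.
N = 13·9·9 = 1053
Δ = 6!·6!·2!/15! = 1/1261260
Racah Σ t=2..4: t=2:+1/4608 t=3:−1/1296 t=4:+1/4608 = -7/20736
⇒ 3j(6 4 4; 0 0 0)² = 20/1287, sgn -1
Racah Σ t=3..5: t=3:−1/8640 t=4:+1/2304 t=5:−1/8640 = 7/34560
⇒ 3j(6 4 4; -2 1 1)² = 7/429, sgn -1
4πI² = N·(3j₀)²·(3jₘ)² = 420/1573
I = +1·√(0.267006/4π) = 0.14576570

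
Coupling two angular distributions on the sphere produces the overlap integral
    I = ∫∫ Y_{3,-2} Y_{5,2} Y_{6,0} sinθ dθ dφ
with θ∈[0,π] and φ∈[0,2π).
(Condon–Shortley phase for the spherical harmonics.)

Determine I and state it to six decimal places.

-0.165130

Rules hold: Σm=0, L=14 even, 2≤6≤8.
N = 7·11·13 = 1001
Δ = 2!·4!·8!/15! = 1/675675
Racah Σ t=0..2: t=0:+1/8640 t=1:−1/2304 t=2:+1/8640 = -7/34560
⇒ 3j(3 5 6; 0 0 0)² = 7/429, sgn -1
Racah Σ t=1..2: t=1:−1/34560 t=2:+1/8640 = 1/11520
⇒ 3j(3 5 6; -2 2 0)² = 3/143, sgn +1
4πI² = N·(3j₀)²·(3jₘ)² = 49/143
I = -1·√(0.342657/4π) = -0.16512966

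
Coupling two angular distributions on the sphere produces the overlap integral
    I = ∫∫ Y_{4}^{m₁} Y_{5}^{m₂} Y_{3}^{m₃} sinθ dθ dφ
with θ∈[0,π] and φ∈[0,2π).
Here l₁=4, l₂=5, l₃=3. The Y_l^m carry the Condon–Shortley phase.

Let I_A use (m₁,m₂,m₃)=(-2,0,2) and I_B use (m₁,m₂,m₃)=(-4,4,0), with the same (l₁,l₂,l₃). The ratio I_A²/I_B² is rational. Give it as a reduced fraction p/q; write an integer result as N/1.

100/147

Same 4,5,3: normalisation and zero-m 3j drop out of the ratio.
A: Δ: 6! 2! 4! / 13! → 1/180180; sum: t=4:+1/576 t=5:−1/2880 = 1/720; 3j²(4 5 3; -2 0 2) = Δ·Π!·Σ² = 80/3003  (sign -1)
B: Δ: 6! 2! 4! / 13! → 1/180180; sum: t=6:+1/8640 = 1/8640; 3j²(4 5 3; -4 4 0) = Δ·Π!·Σ² = 28/715  (sign -1)
I_A²/I_B² = (80/3003)/(28/715) = 100/147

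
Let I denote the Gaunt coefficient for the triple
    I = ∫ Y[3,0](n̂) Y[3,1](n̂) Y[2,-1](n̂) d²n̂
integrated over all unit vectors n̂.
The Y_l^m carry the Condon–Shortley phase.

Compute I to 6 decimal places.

Checks pass: Σm=0; 8 even; l₃=2∈[0,6].
(2·3+1)(2·3+1)(2·2+1) = 245
Δ: 4! 2! 2! / 9! → 1/3780
sum: t=1:−1/24 t=2:+1/4 t=3:−1/24 = 1/6
3j²(3 3 2; 0 0 0) = Δ·Π!·Σ² = 4/105  (sign +1)
sum: t=2:+1/8 t=3:−1/12 = 1/24
3j²(3 3 2; 0 1 -1) = Δ·Π!·Σ² = 1/210  (sign -1)
combine: 4πI² = 245·4/105·1/210 = 2/45
take √, sign -1: I = -0.05947080

-0.059471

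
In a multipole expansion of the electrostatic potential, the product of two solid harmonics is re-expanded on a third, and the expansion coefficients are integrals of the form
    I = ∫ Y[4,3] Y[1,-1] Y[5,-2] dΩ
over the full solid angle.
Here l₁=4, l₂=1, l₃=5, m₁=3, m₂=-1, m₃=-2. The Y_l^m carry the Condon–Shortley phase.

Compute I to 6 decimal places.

Rules hold: Σm=0, L=10 even, 3≤5≤5.
N = 9·3·11 = 297
Δ = 0!·8!·2!/11! = 1/495
Racah Σ t=0..0: t=0:+1/576 = 1/576
⇒ 3j(4 1 5; 0 0 0)² = 5/99, sgn -1
Racah Σ t=0..0: t=0:+1/10080 = 1/10080
⇒ 3j(4 1 5; 3 -1 -2)² = 1/165, sgn -1
4πI² = N·(3j₀)²·(3jₘ)² = 1/11
I = +1·√(0.0909091/4π) = 0.08505478

0.085055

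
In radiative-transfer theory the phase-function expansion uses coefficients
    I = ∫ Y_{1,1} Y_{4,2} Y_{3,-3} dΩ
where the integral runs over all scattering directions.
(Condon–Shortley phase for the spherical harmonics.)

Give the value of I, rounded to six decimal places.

m-sum 0 ✓  L=8 even ✓  3≤3≤5 ✓
Π(2lᵢ+1) = 3×9×7 = 189
triangle coeff Δ(1,4,3) = 1/252
Σ_t [1,1]: t=1:−1/36 = -1/36
(3j)²=4/63 [(1 4 3; 0 0 0)], sign=+1
Σ_t [0,0]: t=0:+1/1440 = 1/1440
(3j)²=1/252 [(1 4 3; 1 2 -3)], sign=+1
⇒ 4πI² = 1/21
I = (+1)√(1/21/(4π)) = 0.06155813

0.061558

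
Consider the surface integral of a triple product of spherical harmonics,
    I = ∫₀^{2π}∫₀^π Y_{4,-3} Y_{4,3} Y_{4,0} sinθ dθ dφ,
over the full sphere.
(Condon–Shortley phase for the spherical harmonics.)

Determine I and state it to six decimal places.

m-sum 0 ✓  L=12 even ✓  0≤4≤8 ✓
Π(2lᵢ+1) = 9×9×9 = 729
triangle coeff Δ(4,4,4) = 1/450450
Σ_t [0,4]: t=0:+1/13824 t=1:−1/216 t=2:+1/64 t=3:−1/216 t=4:+1/13824 = 5/768
(3j)²=18/1001 [(4 4 4; 0 0 0)], sign=+1
Σ_t [3,4]: t=3:−1/3456 t=4:+1/864 = 1/1152
(3j)²=7/286 [(4 4 4; -3 3 0)], sign=+1
⇒ 4πI² = 6561/20449
I = (+1)√(6561/20449/(4π)) = 0.15978796

0.159788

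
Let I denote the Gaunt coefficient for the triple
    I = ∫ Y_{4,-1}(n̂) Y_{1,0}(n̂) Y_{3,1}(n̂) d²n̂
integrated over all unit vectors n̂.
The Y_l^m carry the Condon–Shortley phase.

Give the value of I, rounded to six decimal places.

Checks pass: Σm=0; 8 even; l₃=3∈[3,5].
(2·4+1)(2·1+1)(2·3+1) = 189
Δ: 2! 6! 0! / 9! → 1/252
sum: t=1:−1/36 = -1/36
3j²(4 1 3; 0 0 0) = Δ·Π!·Σ² = 4/63  (sign +1)
sum: t=1:−1/48 = -1/48
3j²(4 1 3; -1 0 1) = Δ·Π!·Σ² = 5/84  (sign -1)
combine: 4πI² = 189·4/63·5/84 = 5/7
take √, sign -1: I = -0.23841361

-0.238414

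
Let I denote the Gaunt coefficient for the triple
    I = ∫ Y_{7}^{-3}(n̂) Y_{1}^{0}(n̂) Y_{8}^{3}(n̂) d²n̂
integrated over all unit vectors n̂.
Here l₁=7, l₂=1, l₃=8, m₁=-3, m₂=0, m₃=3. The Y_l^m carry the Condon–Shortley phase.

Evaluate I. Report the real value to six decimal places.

-0.226917

Checks pass: Σm=0; 16 even; l₃=8∈[6,8].
(2·7+1)(2·1+1)(2·8+1) = 765
Δ: 0! 14! 2! / 17! → 1/2040
sum: t=0:+1/25401600 = 1/25401600
3j²(7 1 8; 0 0 0) = Δ·Π!·Σ² = 8/255  (sign +1)
sum: t=0:+1/87091200 = 1/87091200
3j²(7 1 8; -3 0 3) = Δ·Π!·Σ² = 11/408  (sign -1)
combine: 4πI² = 765·8/255·11/408 = 11/17
take √, sign -1: I = -0.22691696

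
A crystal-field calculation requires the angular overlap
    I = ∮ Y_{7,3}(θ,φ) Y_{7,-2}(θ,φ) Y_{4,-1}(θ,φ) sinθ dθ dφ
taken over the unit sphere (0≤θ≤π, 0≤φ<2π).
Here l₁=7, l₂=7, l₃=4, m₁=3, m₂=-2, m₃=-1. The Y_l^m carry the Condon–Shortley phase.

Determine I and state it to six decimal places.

-0.130365

Rules hold: Σm=0, L=18 even, 0≤4≤14.
N = 15·15·9 = 2025
Δ = 10!·4!·4!/19! = 1/58198140
Racah Σ t=3..7: t=3:−1/17418240 t=4:+1/622080 t=5:−1/230400 t=6:+1/622080 t=7:−1/17418240 = -1/806400
⇒ 3j(7 7 4; 0 0 0)² = 2268/230945, sgn -1
Racah Σ t=1..4: t=1:−1/52254720 t=2:+1/1935360 t=3:−1/725760 t=4:+1/2488320 = -5/10450944
⇒ 3j(7 7 4; 3 -2 -1)² = 31250/2909907, sgn +1
4πI² = N·(3j₀)²·(3jₘ)² = 455625000/2133423721
I = -1·√(0.213565/4π) = -0.13036478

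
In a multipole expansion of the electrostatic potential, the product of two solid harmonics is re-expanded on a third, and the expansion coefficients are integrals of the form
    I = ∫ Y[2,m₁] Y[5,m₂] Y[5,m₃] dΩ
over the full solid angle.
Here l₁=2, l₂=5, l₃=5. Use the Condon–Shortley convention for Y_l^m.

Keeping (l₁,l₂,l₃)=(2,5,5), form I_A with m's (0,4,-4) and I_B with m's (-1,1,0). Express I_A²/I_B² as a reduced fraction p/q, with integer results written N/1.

36/5

Shared (l₁,l₂,l₃)=(2,5,5): N and (l;000)² cancel in I_A²/I_B².
A: Δ = 2!·2!·8!/13! = 1/38610; Racah Σ t=1..2: t=1:−1/40320 t=2:+1/20160 = 1/40320; ⇒ 3j(2 5 5; 0 4 -4)² = 6/715, sgn -1
B: Δ = 2!·2!·8!/13! = 1/38610; Racah Σ t=1..2: t=1:−1/1440 t=2:+1/1152 = 1/5760; ⇒ 3j(2 5 5; -1 1 0)² = 1/858, sgn -1
I_A²/I_B² = (6/715)/(1/858) = 36/5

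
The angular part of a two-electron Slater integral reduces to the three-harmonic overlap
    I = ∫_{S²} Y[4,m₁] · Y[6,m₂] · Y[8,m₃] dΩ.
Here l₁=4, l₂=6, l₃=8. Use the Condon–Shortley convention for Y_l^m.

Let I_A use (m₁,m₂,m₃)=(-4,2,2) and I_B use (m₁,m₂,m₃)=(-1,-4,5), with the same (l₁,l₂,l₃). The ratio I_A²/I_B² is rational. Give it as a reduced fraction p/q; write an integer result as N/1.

l's match ⇒ only the (l;m) 3-j factors differ between A and B.
A: triangle coeff Δ(4,6,8) = 1/23279256; Σ_t [2,2]: t=2:+1/24883200 = 1/24883200; (3j)²=980/138567 [(4 6 8; -4 2 2)], sign=+1
B: triangle coeff Δ(4,6,8) = 1/23279256; Σ_t [0,2]: t=0:+1/19353600 t=1:−1/17418240 t=2:+1/261273600 = -1/522547200; (3j)²=5/162792 [(4 6 8; -1 -4 5)], sign=+1
I_A²/I_B² = (980/138567)/(5/162792) = 32928/143

32928/143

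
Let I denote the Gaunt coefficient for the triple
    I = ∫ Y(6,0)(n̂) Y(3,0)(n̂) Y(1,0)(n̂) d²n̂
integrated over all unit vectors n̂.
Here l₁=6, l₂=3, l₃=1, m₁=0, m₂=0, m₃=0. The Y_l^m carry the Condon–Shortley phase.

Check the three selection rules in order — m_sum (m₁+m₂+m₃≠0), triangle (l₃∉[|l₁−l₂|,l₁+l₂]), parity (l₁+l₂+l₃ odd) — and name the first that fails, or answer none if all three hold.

Σmᵢ = 0  ✓
l₃∈[|l₁−l₂|,l₁+l₂]=[3,9], have l₃=1  ✗
Σlᵢ = 10 ⇒ even

triangle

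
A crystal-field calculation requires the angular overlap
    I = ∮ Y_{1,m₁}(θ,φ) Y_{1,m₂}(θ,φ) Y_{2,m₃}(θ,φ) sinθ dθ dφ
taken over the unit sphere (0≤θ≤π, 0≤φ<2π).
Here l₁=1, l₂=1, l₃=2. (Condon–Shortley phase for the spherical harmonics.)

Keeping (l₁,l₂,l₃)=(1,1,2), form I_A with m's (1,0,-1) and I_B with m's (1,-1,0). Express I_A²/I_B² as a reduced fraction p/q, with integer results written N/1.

3/1

l's match ⇒ only the (l;m) 3-j factors differ between A and B.
A: triangle coeff Δ(1,1,2) = 1/30; Σ_t [0,0]: t=0:+1/2 = 1/2; (3j)²=1/10 [(1 1 2; 1 0 -1)], sign=-1
B: triangle coeff Δ(1,1,2) = 1/30; Σ_t [0,0]: t=0:+1/4 = 1/4; (3j)²=1/30 [(1 1 2; 1 -1 0)], sign=+1
I_A²/I_B² = (1/10)/(1/30) = 3/1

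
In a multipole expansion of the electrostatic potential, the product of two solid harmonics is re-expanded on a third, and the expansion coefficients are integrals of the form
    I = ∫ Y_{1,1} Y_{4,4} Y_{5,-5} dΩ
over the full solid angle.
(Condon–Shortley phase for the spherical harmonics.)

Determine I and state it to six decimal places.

-0.329416

Rules hold: Σm=0, L=10 even, 3≤5≤5.
N = 3·9·11 = 297
Δ = 0!·2!·8!/11! = 1/495
Racah Σ t=0..0: t=0:+1/576 = 1/576
⇒ 3j(1 4 5; 0 0 0)² = 5/99, sgn -1
Racah Σ t=0..0: t=0:+1/80640 = 1/80640
⇒ 3j(1 4 5; 1 4 -5)² = 1/11, sgn +1
4πI² = N·(3j₀)²·(3jₘ)² = 15/11
I = -1·√(1.36364/4π) = -0.32941575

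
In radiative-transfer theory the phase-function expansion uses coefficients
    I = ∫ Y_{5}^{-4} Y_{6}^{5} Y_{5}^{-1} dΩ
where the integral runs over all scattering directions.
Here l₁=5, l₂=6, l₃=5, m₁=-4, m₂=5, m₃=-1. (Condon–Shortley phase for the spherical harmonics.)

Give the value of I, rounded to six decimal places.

Rules hold: Σm=0, L=16 even, 1≤5≤11.
N = 11·13·11 = 1573
Δ = 6!·4!·6!/17! = 1/28588560
Racah Σ t=1..5: t=1:−1/345600 t=2:+1/13824 t=3:−1/5184 t=4:+1/13824 t=5:−1/345600 = -7/129600
⇒ 3j(5 6 5; 0 0 0)² = 80/7293, sgn +1
Racah Σ t=5..6: t=5:−1/2073600 t=6:+1/518400 = 1/691200
⇒ 3j(5 6 5; -4 5 -1)² = 81/4420, sgn +1
4πI² = N·(3j₀)²·(3jₘ)² = 1188/3757
I = +1·√(0.31621/4π) = 0.15862904

0.158629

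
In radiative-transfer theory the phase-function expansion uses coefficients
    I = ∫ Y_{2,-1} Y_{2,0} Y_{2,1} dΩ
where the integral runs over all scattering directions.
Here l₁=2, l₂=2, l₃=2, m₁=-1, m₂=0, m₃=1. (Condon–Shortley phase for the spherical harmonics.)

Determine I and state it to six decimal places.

m-sum 0 ✓  L=6 even ✓  0≤2≤4 ✓
Π(2lᵢ+1) = 5×5×5 = 125
triangle coeff Δ(2,2,2) = 1/630
Σ_t [0,2]: t=0:+1/8 t=1:−1/1 t=2:+1/8 = -3/4
(3j)²=2/35 [(2 2 2; 0 0 0)], sign=-1
Σ_t [1,2]: t=1:−1/2 t=2:+1/4 = -1/4
(3j)²=1/70 [(2 2 2; -1 0 1)], sign=+1
⇒ 4πI² = 5/49
I = (-1)√(5/49/(4π)) = -0.09011188

-0.090112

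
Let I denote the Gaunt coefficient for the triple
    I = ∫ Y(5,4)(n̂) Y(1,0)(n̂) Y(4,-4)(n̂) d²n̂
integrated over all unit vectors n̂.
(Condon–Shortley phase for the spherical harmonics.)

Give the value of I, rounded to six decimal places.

0.147319

Rules hold: Σm=0, L=10 even, 4≤4≤6.
N = 11·3·9 = 297
Δ = 2!·8!·0!/11! = 1/495
Racah Σ t=1..1: t=1:−1/576 = -1/576
⇒ 3j(5 1 4; 0 0 0)² = 5/99, sgn -1
Racah Σ t=1..1: t=1:−1/40320 = -1/40320
⇒ 3j(5 1 4; 4 0 -4)² = 1/55, sgn -1
4πI² = N·(3j₀)²·(3jₘ)² = 3/11
I = +1·√(0.272727/4π) = 0.14731920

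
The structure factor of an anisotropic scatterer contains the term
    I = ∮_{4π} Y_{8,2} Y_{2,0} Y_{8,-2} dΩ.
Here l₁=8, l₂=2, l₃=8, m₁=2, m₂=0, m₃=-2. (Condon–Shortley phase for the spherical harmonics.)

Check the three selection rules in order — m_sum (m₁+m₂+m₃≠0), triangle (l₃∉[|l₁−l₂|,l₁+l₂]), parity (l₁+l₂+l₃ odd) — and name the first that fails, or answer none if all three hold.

Σmᵢ = 0  ✓
l₃∈[|l₁−l₂|,l₁+l₂]=[6,10], have l₃=8  ✓
Σlᵢ = 18 ⇒ even  ✓

none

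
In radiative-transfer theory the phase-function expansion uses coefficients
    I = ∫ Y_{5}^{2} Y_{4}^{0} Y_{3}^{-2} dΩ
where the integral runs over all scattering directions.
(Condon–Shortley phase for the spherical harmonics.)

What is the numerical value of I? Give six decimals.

-0.065427

m-sum 0 ✓  L=12 even ✓  1≤3≤9 ✓
Π(2lᵢ+1) = 11×9×7 = 693
triangle coeff Δ(5,4,3) = 1/180180
Σ_t [2,4]: t=2:+1/576 t=3:−1/144 t=4:+1/576 = -1/288
(3j)²=20/1001 [(5 4 3; 0 0 0)], sign=+1
Σ_t [2,3]: t=2:+1/576 t=3:−1/864 = 1/1728
(3j)²=5/1287 [(5 4 3; 2 0 -2)], sign=-1
⇒ 4πI² = 100/1859
I = (-1)√(100/1859/(4π)) = -0.06542675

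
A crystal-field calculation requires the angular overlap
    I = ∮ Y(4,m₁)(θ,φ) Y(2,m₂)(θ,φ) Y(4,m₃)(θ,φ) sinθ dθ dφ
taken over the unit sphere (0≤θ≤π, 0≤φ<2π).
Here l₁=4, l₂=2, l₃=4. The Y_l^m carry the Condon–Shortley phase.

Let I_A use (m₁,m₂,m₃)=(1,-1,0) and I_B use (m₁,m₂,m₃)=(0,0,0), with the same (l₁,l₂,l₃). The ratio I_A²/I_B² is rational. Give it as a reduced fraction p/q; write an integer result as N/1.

3/40

Shared (l₁,l₂,l₃)=(4,2,4): N and (l;000)² cancel in I_A²/I_B².
A: Δ = 2!·6!·2!/11! = 1/13860; Racah Σ t=0..1: t=0:+1/72 t=1:−1/96 = 1/288; ⇒ 3j(4 2 4; 1 -1 0)² = 1/462, sgn +1
B: Δ = 2!·6!·2!/11! = 1/13860; Racah Σ t=0..2: t=0:+1/192 t=1:−1/36 t=2:+1/192 = -5/288; ⇒ 3j(4 2 4; 0 0 0)² = 20/693, sgn -1
I_A²/I_B² = (1/462)/(20/693) = 3/40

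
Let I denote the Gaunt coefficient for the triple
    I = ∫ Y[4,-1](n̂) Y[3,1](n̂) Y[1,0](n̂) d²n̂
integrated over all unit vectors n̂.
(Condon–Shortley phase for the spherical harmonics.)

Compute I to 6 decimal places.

-0.238414

m-sum 0 ✓  L=8 even ✓  1≤1≤7 ✓
Π(2lᵢ+1) = 9×7×3 = 189
triangle coeff Δ(4,3,1) = 1/252
Σ_t [3,3]: t=3:−1/36 = -1/36
(3j)²=4/63 [(4 3 1; 0 0 0)], sign=+1
Σ_t [4,4]: t=4:+1/48 = 1/48
(3j)²=5/84 [(4 3 1; -1 1 0)], sign=-1
⇒ 4πI² = 5/7
I = (-1)√(5/7/(4π)) = -0.23841361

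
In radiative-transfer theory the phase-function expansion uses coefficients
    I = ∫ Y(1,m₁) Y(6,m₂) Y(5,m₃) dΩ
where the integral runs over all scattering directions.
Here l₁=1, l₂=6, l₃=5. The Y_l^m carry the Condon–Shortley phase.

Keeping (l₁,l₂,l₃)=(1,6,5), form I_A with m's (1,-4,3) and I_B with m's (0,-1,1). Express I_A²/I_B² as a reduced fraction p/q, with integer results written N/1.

l's match ⇒ only the (l;m) 3-j factors differ between A and B.
A: triangle coeff Δ(1,6,5) = 1/858; Σ_t [0,0]: t=0:+1/161280 = 1/161280; (3j)²=15/286 [(1 6 5; 1 -4 3)], sign=+1
B: triangle coeff Δ(1,6,5) = 1/858; Σ_t [1,1]: t=1:−1/17280 = -1/17280; (3j)²=35/858 [(1 6 5; 0 -1 1)], sign=-1
I_A²/I_B² = (15/286)/(35/858) = 9/7

9/7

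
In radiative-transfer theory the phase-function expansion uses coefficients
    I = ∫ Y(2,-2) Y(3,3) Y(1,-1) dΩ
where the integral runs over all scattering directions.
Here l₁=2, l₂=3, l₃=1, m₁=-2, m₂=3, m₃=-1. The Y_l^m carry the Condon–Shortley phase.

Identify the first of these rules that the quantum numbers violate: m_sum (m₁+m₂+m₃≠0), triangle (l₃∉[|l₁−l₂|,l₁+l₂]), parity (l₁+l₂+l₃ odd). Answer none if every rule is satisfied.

none

m₁+m₂+m₃ = -2 + 3 − 1 = 0  ✓
triangle: |2−3|=1 ≤ l₃=1 ≤ 2+3=5  ✓
parity: l₁+l₂+l₃ = 6 is even  ✓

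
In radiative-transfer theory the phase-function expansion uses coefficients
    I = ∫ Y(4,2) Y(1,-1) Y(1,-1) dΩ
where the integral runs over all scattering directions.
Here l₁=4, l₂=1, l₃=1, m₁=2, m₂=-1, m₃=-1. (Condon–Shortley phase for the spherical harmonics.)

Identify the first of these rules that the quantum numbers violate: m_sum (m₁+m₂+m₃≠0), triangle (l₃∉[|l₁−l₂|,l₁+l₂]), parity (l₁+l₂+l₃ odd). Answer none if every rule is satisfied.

triangle

m₁+m₂+m₃ = 2 − 1 − 1 = 0  ✓
triangle: |4−1|=3 ≤ l₃=1 ≤ 4+1=5  ✗
parity: l₁+l₂+l₃ = 6 is even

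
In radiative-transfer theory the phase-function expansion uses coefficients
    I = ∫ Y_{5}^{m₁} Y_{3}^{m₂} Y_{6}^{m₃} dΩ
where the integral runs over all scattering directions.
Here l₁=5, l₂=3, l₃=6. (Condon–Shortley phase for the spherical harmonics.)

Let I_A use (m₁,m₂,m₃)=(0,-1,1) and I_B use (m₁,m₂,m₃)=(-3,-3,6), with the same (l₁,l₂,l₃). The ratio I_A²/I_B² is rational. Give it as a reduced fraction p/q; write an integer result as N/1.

l's match ⇒ only the (l;m) 3-j factors differ between A and B.
A: triangle coeff Δ(5,3,6) = 1/675675; Σ_t [0,2]: t=0:+1/5760 t=1:−1/3456 t=2:+1/34560 = -1/11520; (3j)²=2/429 [(5 3 6; 0 -1 1)], sign=+1
B: triangle coeff Δ(5,3,6) = 1/675675; Σ_t [0,0]: t=0:+1/1935360 = 1/1935360; (3j)²=1/91 [(5 3 6; -3 -3 6)], sign=+1
I_A²/I_B² = (2/429)/(1/91) = 14/33

14/33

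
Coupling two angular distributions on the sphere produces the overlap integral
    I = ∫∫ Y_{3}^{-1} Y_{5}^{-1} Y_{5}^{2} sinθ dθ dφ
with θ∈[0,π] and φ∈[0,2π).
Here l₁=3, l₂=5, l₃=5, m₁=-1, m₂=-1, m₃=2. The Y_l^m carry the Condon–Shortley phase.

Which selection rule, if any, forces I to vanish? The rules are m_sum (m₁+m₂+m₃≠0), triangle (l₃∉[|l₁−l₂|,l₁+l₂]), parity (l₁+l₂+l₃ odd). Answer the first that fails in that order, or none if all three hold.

m₁+m₂+m₃ = -1 − 1 + 2 = 0  ✓
triangle: |3−5|=2 ≤ l₃=5 ≤ 3+5=8  ✓
parity: l₁+l₂+l₃ = 13 is odd  ✗

parity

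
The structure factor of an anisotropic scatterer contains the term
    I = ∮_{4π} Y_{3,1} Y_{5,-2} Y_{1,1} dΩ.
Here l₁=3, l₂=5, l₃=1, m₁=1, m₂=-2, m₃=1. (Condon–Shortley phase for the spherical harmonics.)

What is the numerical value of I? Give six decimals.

|3−5|≤1≤3+5 violated ⇒ I = 0

0.000000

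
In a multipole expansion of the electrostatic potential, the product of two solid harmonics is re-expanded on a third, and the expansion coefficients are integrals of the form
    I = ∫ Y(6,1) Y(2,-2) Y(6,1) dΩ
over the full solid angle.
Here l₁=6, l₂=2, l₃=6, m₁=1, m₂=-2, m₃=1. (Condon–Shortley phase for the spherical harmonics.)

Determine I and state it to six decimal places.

m-sum 0 ✓  L=14 even ✓  4≤6≤8 ✓
Π(2lᵢ+1) = 13×5×13 = 845
triangle coeff Δ(6,2,6) = 1/90090
Σ_t [0,2]: t=0:+1/69120 t=1:−1/14400 t=2:+1/69120 = -7/172800
(3j)²=14/715 [(6 2 6; 0 0 0)], sign=-1
Σ_t [0,0]: t=0:+1/57600 = 1/57600
(3j)²=21/715 [(6 2 6; 1 -2 1)], sign=-1
⇒ 4πI² = 294/605
I = (+1)√(294/605/(4π)) = 0.19664868

0.196649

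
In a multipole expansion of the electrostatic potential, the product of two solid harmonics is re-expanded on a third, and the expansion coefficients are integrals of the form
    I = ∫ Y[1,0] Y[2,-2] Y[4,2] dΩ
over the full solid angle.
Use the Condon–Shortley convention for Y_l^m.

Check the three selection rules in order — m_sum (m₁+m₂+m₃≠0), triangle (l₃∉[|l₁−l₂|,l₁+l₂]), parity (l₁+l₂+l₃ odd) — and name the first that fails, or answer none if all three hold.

Σmᵢ = 0  ✓
l₃∈[|l₁−l₂|,l₁+l₂]=[1,3], have l₃=4  ✗
Σlᵢ = 7 ⇒ odd

triangle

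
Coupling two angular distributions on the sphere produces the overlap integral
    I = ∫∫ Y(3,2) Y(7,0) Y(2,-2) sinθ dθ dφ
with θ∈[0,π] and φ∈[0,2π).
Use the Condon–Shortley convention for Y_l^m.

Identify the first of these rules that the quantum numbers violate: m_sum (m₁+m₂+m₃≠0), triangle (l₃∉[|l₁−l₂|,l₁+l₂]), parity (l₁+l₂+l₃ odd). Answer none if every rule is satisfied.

m₁+m₂+m₃ = 2 + 0 − 2 = 0  ✓
triangle: |3−7|=4 ≤ l₃=2 ≤ 3+7=10  ✗
parity: l₁+l₂+l₃ = 12 is even

triangle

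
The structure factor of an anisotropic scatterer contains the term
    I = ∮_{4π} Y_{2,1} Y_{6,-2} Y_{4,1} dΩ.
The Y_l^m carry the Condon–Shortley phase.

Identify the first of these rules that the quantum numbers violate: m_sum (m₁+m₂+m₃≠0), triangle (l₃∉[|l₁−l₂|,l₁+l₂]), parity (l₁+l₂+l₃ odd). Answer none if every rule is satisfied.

m₁+m₂+m₃ = 1 − 2 + 1 = 0  ✓
triangle: |2−6|=4 ≤ l₃=4 ≤ 2+6=8  ✓
parity: l₁+l₂+l₃ = 12 is even  ✓

none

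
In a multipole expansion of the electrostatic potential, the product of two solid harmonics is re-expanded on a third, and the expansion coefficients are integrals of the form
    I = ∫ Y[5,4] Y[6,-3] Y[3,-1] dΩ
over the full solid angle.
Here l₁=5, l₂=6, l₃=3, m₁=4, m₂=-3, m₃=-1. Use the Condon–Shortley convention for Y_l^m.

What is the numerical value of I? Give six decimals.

0.176531

Rules hold: Σm=0, L=14 even, 1≤3≤11.
N = 11·13·7 = 1001
Δ = 8!·2!·4!/15! = 1/675675
Racah Σ t=3..5: t=3:−1/8640 t=4:+1/2304 t=5:−1/8640 = 7/34560
⇒ 3j(5 6 3; 0 0 0)² = 7/429, sgn -1
Racah Σ t=0..1: t=0:+1/241920 t=1:−1/40320 = -1/48384
⇒ 3j(5 6 3; 4 -3 -1)² = 24/1001, sgn -1
4πI² = N·(3j₀)²·(3jₘ)² = 56/143
I = +1·√(0.391608/4π) = 0.17653103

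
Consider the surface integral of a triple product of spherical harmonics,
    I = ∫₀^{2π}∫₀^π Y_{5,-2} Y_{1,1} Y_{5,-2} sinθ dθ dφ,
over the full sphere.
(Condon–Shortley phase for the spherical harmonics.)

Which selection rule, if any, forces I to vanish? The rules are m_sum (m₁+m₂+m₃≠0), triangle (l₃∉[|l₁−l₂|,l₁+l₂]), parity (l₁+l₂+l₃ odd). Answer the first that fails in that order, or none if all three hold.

m_sum

m₁+m₂+m₃ = -2 + 1 − 2 = -3  ✗
triangle: |5−1|=4 ≤ l₃=5 ≤ 5+1=6
parity: l₁+l₂+l₃ = 11 is odd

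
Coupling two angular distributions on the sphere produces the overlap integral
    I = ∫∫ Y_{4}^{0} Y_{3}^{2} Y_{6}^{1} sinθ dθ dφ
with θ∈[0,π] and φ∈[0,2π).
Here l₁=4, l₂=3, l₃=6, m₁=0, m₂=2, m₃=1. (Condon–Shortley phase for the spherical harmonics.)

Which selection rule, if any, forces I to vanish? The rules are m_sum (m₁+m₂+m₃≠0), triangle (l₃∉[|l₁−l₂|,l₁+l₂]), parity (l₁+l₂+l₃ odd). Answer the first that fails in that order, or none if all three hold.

m_sum

m₁+m₂+m₃ = 0 + 2 + 1 = 3  ✗
triangle: |4−3|=1 ≤ l₃=6 ≤ 4+3=7
parity: l₁+l₂+l₃ = 13 is odd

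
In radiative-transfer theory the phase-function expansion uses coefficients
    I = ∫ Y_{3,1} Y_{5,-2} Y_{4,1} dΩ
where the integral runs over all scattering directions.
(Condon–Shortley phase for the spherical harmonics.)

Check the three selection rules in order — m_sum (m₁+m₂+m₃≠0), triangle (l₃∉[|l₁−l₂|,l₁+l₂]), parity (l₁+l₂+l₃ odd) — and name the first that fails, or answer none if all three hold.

none

Σmᵢ = 0  ✓
l₃∈[|l₁−l₂|,l₁+l₂]=[2,8], have l₃=4  ✓
Σlᵢ = 12 ⇒ even  ✓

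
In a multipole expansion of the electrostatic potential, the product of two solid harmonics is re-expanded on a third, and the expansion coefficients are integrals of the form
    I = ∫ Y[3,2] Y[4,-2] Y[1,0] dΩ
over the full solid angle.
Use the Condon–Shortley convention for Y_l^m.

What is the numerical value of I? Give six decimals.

Checks pass: Σm=0; 8 even; l₃=1∈[1,7].
(2·3+1)(2·4+1)(2·1+1) = 189
Δ: 6! 0! 2! / 9! → 1/252
sum: t=3:−1/36 = -1/36
3j²(3 4 1; 0 0 0) = Δ·Π!·Σ² = 4/63  (sign +1)
sum: t=1:−1/120 = -1/120
3j²(3 4 1; 2 -2 0) = Δ·Π!·Σ² = 1/21  (sign +1)
combine: 4πI² = 189·4/63·1/21 = 4/7
take √, sign +1: I = 0.21324362

0.213244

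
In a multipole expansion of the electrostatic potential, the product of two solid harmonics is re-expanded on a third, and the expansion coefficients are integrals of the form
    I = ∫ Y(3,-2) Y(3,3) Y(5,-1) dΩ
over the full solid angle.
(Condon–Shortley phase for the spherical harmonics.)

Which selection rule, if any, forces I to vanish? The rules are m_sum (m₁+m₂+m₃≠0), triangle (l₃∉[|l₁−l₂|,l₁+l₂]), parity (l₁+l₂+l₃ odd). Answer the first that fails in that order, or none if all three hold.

azimuthal sum: -2 + 3 − 1 = 0  ✓
0 ≤ 5 ≤ 6 (triangle on l)  ✓
L = 3 + 3 + 5 = 11 (odd)  ✗

parity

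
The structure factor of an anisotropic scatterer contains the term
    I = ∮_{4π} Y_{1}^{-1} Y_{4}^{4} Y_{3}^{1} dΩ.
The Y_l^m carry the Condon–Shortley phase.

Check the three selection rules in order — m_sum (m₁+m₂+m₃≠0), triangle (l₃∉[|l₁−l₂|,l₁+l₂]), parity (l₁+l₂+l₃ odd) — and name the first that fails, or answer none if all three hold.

m_sum

Σmᵢ = 4  ✗
l₃∈[|l₁−l₂|,l₁+l₂]=[3,5], have l₃=3
Σlᵢ = 8 ⇒ even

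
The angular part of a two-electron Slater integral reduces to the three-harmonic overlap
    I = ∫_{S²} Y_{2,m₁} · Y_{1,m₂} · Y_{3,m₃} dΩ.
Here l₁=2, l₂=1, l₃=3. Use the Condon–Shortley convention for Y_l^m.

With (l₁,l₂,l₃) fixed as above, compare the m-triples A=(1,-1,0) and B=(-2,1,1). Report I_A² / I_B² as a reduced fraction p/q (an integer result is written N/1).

Shared (l₁,l₂,l₃)=(2,1,3): N and (l;000)² cancel in I_A²/I_B².
A: Δ = 0!·4!·2!/7! = 1/105; Racah Σ t=0..0: t=0:+1/12 = 1/12; ⇒ 3j(2 1 3; 1 -1 0)² = 1/35, sgn -1
B: Δ = 0!·4!·2!/7! = 1/105; Racah Σ t=0..0: t=0:+1/48 = 1/48; ⇒ 3j(2 1 3; -2 1 1)² = 1/105, sgn +1
I_A²/I_B² = (1/35)/(1/105) = 3/1

3/1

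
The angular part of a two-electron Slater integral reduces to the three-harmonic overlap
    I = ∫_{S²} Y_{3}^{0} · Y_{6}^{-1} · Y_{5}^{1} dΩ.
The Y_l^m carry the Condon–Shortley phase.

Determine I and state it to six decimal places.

-0.123080

Checks pass: Σm=0; 14 even; l₃=5∈[3,9].
(2·3+1)(2·6+1)(2·5+1) = 1001
Δ: 4! 2! 8! / 15! → 1/675675
sum: t=1:−1/8640 t=2:+1/2304 t=3:−1/8640 = 7/34560
3j²(3 6 5; 0 0 0) = Δ·Π!·Σ² = 7/429  (sign -1)
sum: t=1:−1/6912 t=2:+1/2880 t=3:−1/17280 = 1/6912
3j²(3 6 5; 0 -1 1) = Δ·Π!·Σ² = 5/429  (sign +1)
combine: 4πI² = 1001·7/429·5/429 = 245/1287
take √, sign -1: I = -0.12308038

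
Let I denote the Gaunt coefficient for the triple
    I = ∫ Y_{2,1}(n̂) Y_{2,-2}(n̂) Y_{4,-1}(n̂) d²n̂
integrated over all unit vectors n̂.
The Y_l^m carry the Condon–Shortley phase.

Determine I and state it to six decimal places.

Σmᵢ = -2 ≠ 0, so the φ-integral vanishes; I = 0

0.000000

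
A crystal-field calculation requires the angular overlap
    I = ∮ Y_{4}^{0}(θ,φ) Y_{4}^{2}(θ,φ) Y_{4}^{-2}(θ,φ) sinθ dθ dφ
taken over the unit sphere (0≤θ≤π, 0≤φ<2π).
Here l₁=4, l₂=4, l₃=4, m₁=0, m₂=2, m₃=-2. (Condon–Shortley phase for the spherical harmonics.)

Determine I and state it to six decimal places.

Rules hold: Σm=0, L=12 even, 0≤4≤8.
N = 9·9·9 = 729
Δ = 4!·4!·4!/13! = 1/450450
Racah Σ t=0..4: t=0:+1/13824 t=1:−1/216 t=2:+1/64 t=3:−1/216 t=4:+1/13824 = 5/768
⇒ 3j(4 4 4; 0 0 0)² = 18/1001, sgn +1
Racah Σ t=2..4: t=2:+1/384 t=3:−1/216 t=4:+1/2304 = -11/6912
⇒ 3j(4 4 4; 0 2 -2)² = 11/1638, sgn -1
4πI² = N·(3j₀)²·(3jₘ)² = 729/8281
I = -1·√(0.0880328/4π) = -0.08369845

-0.083698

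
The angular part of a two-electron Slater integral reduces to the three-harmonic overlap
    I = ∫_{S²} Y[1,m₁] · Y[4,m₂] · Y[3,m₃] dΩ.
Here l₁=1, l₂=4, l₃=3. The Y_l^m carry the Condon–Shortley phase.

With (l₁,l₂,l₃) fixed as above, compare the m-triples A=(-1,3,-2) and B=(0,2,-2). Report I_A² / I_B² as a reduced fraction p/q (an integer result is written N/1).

l's match ⇒ only the (l;m) 3-j factors differ between A and B.
A: triangle coeff Δ(1,4,3) = 1/252; Σ_t [2,2]: t=2:+1/240 = 1/240; (3j)²=1/12 [(1 4 3; -1 3 -2)], sign=-1
B: triangle coeff Δ(1,4,3) = 1/252; Σ_t [1,1]: t=1:−1/120 = -1/120; (3j)²=1/21 [(1 4 3; 0 2 -2)], sign=+1
I_A²/I_B² = (1/12)/(1/21) = 7/4

7/4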